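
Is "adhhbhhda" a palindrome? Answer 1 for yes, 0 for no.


Input: adhhbhhda
Reversed: adhhbhhda
  Compare pos 0 ('a') with pos 8 ('a'): match
  Compare pos 1 ('d') with pos 7 ('d'): match
  Compare pos 2 ('h') with pos 6 ('h'): match
  Compare pos 3 ('h') with pos 5 ('h'): match
Result: palindrome

1


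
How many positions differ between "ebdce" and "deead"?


Comparing "ebdce" and "deead" position by position:
  Position 0: 'e' vs 'd' => DIFFER
  Position 1: 'b' vs 'e' => DIFFER
  Position 2: 'd' vs 'e' => DIFFER
  Position 3: 'c' vs 'a' => DIFFER
  Position 4: 'e' vs 'd' => DIFFER
Positions that differ: 5

5


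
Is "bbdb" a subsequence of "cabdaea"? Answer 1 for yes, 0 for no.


Check if "bbdb" is a subsequence of "cabdaea"
Greedy scan:
  Position 0 ('c'): no match needed
  Position 1 ('a'): no match needed
  Position 2 ('b'): matches sub[0] = 'b'
  Position 3 ('d'): no match needed
  Position 4 ('a'): no match needed
  Position 5 ('e'): no match needed
  Position 6 ('a'): no match needed
Only matched 1/4 characters => not a subsequence

0


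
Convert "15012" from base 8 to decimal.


Input: "15012" in base 8
Positional expansion:
  Digit '1' (value 1) x 8^4 = 4096
  Digit '5' (value 5) x 8^3 = 2560
  Digit '0' (value 0) x 8^2 = 0
  Digit '1' (value 1) x 8^1 = 8
  Digit '2' (value 2) x 8^0 = 2
Sum = 6666

6666


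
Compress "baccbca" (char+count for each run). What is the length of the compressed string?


Input: baccbca
Runs:
  'b' x 1 => "b1"
  'a' x 1 => "a1"
  'c' x 2 => "c2"
  'b' x 1 => "b1"
  'c' x 1 => "c1"
  'a' x 1 => "a1"
Compressed: "b1a1c2b1c1a1"
Compressed length: 12

12


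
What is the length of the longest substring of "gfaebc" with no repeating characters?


Input: "gfaebc"
Sliding window (track last position of each char):
  Position 0 ('g'): window [0,0] length 1 -- new best
  Position 1 ('f'): window [0,1] length 2 -- new best
  Position 2 ('a'): window [0,2] length 3 -- new best
  Position 3 ('e'): window [0,3] length 4 -- new best
  Position 4 ('b'): window [0,4] length 5 -- new best
  Position 5 ('c'): window [0,5] length 6 -- new best
Longest substring with no repeats: "gfaebc" with length 6

6


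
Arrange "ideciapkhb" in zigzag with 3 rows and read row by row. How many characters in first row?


Zigzag "ideciapkhb" into 3 rows:
Placing characters:
  'i' => row 0
  'd' => row 1
  'e' => row 2
  'c' => row 1
  'i' => row 0
  'a' => row 1
  'p' => row 2
  'k' => row 1
  'h' => row 0
  'b' => row 1
Rows:
  Row 0: "iih"
  Row 1: "dcakb"
  Row 2: "ep"
First row length: 3

3


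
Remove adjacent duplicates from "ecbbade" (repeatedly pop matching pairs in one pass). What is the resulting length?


Input: ecbbade
Stack-based adjacent duplicate removal:
  Read 'e': push. Stack: e
  Read 'c': push. Stack: ec
  Read 'b': push. Stack: ecb
  Read 'b': matches stack top 'b' => pop. Stack: ec
  Read 'a': push. Stack: eca
  Read 'd': push. Stack: ecad
  Read 'e': push. Stack: ecade
Final stack: "ecade" (length 5)

5


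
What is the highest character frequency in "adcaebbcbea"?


Input: adcaebbcbea
Character counts:
  'a': 3
  'b': 3
  'c': 2
  'd': 1
  'e': 2
Maximum frequency: 3

3


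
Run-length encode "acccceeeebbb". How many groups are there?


Input: acccceeeebbb
Scanning for consecutive runs:
  Group 1: 'a' x 1 (positions 0-0)
  Group 2: 'c' x 4 (positions 1-4)
  Group 3: 'e' x 4 (positions 5-8)
  Group 4: 'b' x 3 (positions 9-11)
Total groups: 4

4


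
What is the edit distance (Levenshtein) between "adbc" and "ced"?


Computing edit distance: "adbc" -> "ced"
DP table:
           c    e    d
      0    1    2    3
  a   1    1    2    3
  d   2    2    2    2
  b   3    3    3    3
  c   4    3    4    4
Edit distance = dp[4][3] = 4

4


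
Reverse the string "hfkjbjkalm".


Input: hfkjbjkalm
Reading characters right to left:
  Position 9: 'm'
  Position 8: 'l'
  Position 7: 'a'
  Position 6: 'k'
  Position 5: 'j'
  Position 4: 'b'
  Position 3: 'j'
  Position 2: 'k'
  Position 1: 'f'
  Position 0: 'h'
Reversed: mlakjbjkfh

mlakjbjkfh


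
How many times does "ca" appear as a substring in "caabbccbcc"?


Searching for "ca" in "caabbccbcc"
Scanning each position:
  Position 0: "ca" => MATCH
  Position 1: "aa" => no
  Position 2: "ab" => no
  Position 3: "bb" => no
  Position 4: "bc" => no
  Position 5: "cc" => no
  Position 6: "cb" => no
  Position 7: "bc" => no
  Position 8: "cc" => no
Total occurrences: 1

1


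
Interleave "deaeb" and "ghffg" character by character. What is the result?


Interleaving "deaeb" and "ghffg":
  Position 0: 'd' from first, 'g' from second => "dg"
  Position 1: 'e' from first, 'h' from second => "eh"
  Position 2: 'a' from first, 'f' from second => "af"
  Position 3: 'e' from first, 'f' from second => "ef"
  Position 4: 'b' from first, 'g' from second => "bg"
Result: dgehafefbg

dgehafefbg


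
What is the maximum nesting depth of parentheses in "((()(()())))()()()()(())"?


Input: "((()(()())))()()()()(())"
Tracking depth:
  Position 0 '(': depth becomes 1
  Position 1 '(': depth becomes 2
  Position 2 '(': depth becomes 3
  Position 3 ')': depth becomes 2
  Position 4 '(': depth becomes 3
  Position 5 '(': depth becomes 4
  Position 6 ')': depth becomes 3
  Position 7 '(': depth becomes 4
  Position 8 ')': depth becomes 3
  Position 9 ')': depth becomes 2
  Position 10 ')': depth becomes 1
  Position 11 ')': depth becomes 0
  Position 12 '(': depth becomes 1
  Position 13 ')': depth becomes 0
  Position 14 '(': depth becomes 1
  Position 15 ')': depth becomes 0
  Position 16 '(': depth becomes 1
  Position 17 ')': depth becomes 0
  Position 18 '(': depth becomes 1
  Position 19 ')': depth becomes 0
  Position 20 '(': depth becomes 1
  Position 21 '(': depth becomes 2
  Position 22 ')': depth becomes 1
  Position 23 ')': depth becomes 0
Maximum depth reached: 4

4


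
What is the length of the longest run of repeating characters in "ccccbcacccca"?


Input: "ccccbcacccca"
Scanning for longest run:
  Position 1 ('c'): continues run of 'c', length=2
  Position 2 ('c'): continues run of 'c', length=3
  Position 3 ('c'): continues run of 'c', length=4
  Position 4 ('b'): new char, reset run to 1
  Position 5 ('c'): new char, reset run to 1
  Position 6 ('a'): new char, reset run to 1
  Position 7 ('c'): new char, reset run to 1
  Position 8 ('c'): continues run of 'c', length=2
  Position 9 ('c'): continues run of 'c', length=3
  Position 10 ('c'): continues run of 'c', length=4
  Position 11 ('a'): new char, reset run to 1
Longest run: 'c' with length 4

4


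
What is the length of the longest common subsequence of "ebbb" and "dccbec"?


LCS of "ebbb" and "dccbec"
DP table:
           d    c    c    b    e    c
      0    0    0    0    0    0    0
  e   0    0    0    0    0    1    1
  b   0    0    0    0    1    1    1
  b   0    0    0    0    1    1    1
  b   0    0    0    0    1    1    1
LCS length = dp[4][6] = 1

1


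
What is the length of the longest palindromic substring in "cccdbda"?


Input: "cccdbda"
Checking substrings for palindromes:
  [0:3] "ccc" (len 3) => palindrome
  [3:6] "dbd" (len 3) => palindrome
  [0:2] "cc" (len 2) => palindrome
  [1:3] "cc" (len 2) => palindrome
Longest palindromic substring: "ccc" with length 3

3


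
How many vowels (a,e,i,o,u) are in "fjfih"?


Input: fjfih
Checking each character:
  'f' at position 0: consonant
  'j' at position 1: consonant
  'f' at position 2: consonant
  'i' at position 3: vowel (running total: 1)
  'h' at position 4: consonant
Total vowels: 1

1


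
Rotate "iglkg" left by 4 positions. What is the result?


Input: "iglkg", rotate left by 4
First 4 characters: "iglk"
Remaining characters: "g"
Concatenate remaining + first: "g" + "iglk" = "giglk"

giglk


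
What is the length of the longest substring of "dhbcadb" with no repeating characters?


Input: "dhbcadb"
Sliding window (track last position of each char):
  Position 0 ('d'): window [0,0] length 1 -- new best
  Position 1 ('h'): window [0,1] length 2 -- new best
  Position 2 ('b'): window [0,2] length 3 -- new best
  Position 3 ('c'): window [0,3] length 4 -- new best
  Position 4 ('a'): window [0,4] length 5 -- new best
  Position 5 ('d'): repeat (last at 0), move window start to 1
  Position 5 ('d'): window [1,5] length 5
  Position 6 ('b'): repeat (last at 2), move window start to 3
  Position 6 ('b'): window [3,6] length 4
Longest substring with no repeats: "dhbca" with length 5

5


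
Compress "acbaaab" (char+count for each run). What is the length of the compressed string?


Input: acbaaab
Runs:
  'a' x 1 => "a1"
  'c' x 1 => "c1"
  'b' x 1 => "b1"
  'a' x 3 => "a3"
  'b' x 1 => "b1"
Compressed: "a1c1b1a3b1"
Compressed length: 10

10


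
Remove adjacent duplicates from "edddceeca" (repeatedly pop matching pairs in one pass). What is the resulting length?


Input: edddceeca
Stack-based adjacent duplicate removal:
  Read 'e': push. Stack: e
  Read 'd': push. Stack: ed
  Read 'd': matches stack top 'd' => pop. Stack: e
  Read 'd': push. Stack: ed
  Read 'c': push. Stack: edc
  Read 'e': push. Stack: edce
  Read 'e': matches stack top 'e' => pop. Stack: edc
  Read 'c': matches stack top 'c' => pop. Stack: ed
  Read 'a': push. Stack: eda
Final stack: "eda" (length 3)

3


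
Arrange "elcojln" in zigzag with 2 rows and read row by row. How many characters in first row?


Zigzag "elcojln" into 2 rows:
Placing characters:
  'e' => row 0
  'l' => row 1
  'c' => row 0
  'o' => row 1
  'j' => row 0
  'l' => row 1
  'n' => row 0
Rows:
  Row 0: "ecjn"
  Row 1: "lol"
First row length: 4

4


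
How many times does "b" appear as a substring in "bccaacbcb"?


Searching for "b" in "bccaacbcb"
Scanning each position:
  Position 0: "b" => MATCH
  Position 1: "c" => no
  Position 2: "c" => no
  Position 3: "a" => no
  Position 4: "a" => no
  Position 5: "c" => no
  Position 6: "b" => MATCH
  Position 7: "c" => no
  Position 8: "b" => MATCH
Total occurrences: 3

3


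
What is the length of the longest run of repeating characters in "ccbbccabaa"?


Input: "ccbbccabaa"
Scanning for longest run:
  Position 1 ('c'): continues run of 'c', length=2
  Position 2 ('b'): new char, reset run to 1
  Position 3 ('b'): continues run of 'b', length=2
  Position 4 ('c'): new char, reset run to 1
  Position 5 ('c'): continues run of 'c', length=2
  Position 6 ('a'): new char, reset run to 1
  Position 7 ('b'): new char, reset run to 1
  Position 8 ('a'): new char, reset run to 1
  Position 9 ('a'): continues run of 'a', length=2
Longest run: 'c' with length 2

2


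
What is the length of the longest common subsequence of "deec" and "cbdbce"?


LCS of "deec" and "cbdbce"
DP table:
           c    b    d    b    c    e
      0    0    0    0    0    0    0
  d   0    0    0    1    1    1    1
  e   0    0    0    1    1    1    2
  e   0    0    0    1    1    1    2
  c   0    1    1    1    1    2    2
LCS length = dp[4][6] = 2

2


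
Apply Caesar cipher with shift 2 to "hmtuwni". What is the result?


Caesar cipher: shift "hmtuwni" by 2
  'h' (pos 7) + 2 = pos 9 = 'j'
  'm' (pos 12) + 2 = pos 14 = 'o'
  't' (pos 19) + 2 = pos 21 = 'v'
  'u' (pos 20) + 2 = pos 22 = 'w'
  'w' (pos 22) + 2 = pos 24 = 'y'
  'n' (pos 13) + 2 = pos 15 = 'p'
  'i' (pos 8) + 2 = pos 10 = 'k'
Result: jovwypk

jovwypk


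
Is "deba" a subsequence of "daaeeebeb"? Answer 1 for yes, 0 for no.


Check if "deba" is a subsequence of "daaeeebeb"
Greedy scan:
  Position 0 ('d'): matches sub[0] = 'd'
  Position 1 ('a'): no match needed
  Position 2 ('a'): no match needed
  Position 3 ('e'): matches sub[1] = 'e'
  Position 4 ('e'): no match needed
  Position 5 ('e'): no match needed
  Position 6 ('b'): matches sub[2] = 'b'
  Position 7 ('e'): no match needed
  Position 8 ('b'): no match needed
Only matched 3/4 characters => not a subsequence

0


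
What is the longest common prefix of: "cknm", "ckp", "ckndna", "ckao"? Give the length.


Words: cknm, ckp, ckndna, ckao
  Position 0: all 'c' => match
  Position 1: all 'k' => match
  Position 2: ('n', 'p', 'n', 'a') => mismatch, stop
LCP = "ck" (length 2)

2


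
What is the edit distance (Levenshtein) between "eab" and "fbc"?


Computing edit distance: "eab" -> "fbc"
DP table:
           f    b    c
      0    1    2    3
  e   1    1    2    3
  a   2    2    2    3
  b   3    3    2    3
Edit distance = dp[3][3] = 3

3


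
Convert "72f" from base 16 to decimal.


Input: "72f" in base 16
Positional expansion:
  Digit '7' (value 7) x 16^2 = 1792
  Digit '2' (value 2) x 16^1 = 32
  Digit 'f' (value 15) x 16^0 = 15
Sum = 1839

1839


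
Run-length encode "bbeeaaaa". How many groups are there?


Input: bbeeaaaa
Scanning for consecutive runs:
  Group 1: 'b' x 2 (positions 0-1)
  Group 2: 'e' x 2 (positions 2-3)
  Group 3: 'a' x 4 (positions 4-7)
Total groups: 3

3


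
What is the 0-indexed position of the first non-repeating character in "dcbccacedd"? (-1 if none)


Input: dcbccacedd
Character frequencies:
  'a': 1
  'b': 1
  'c': 4
  'd': 3
  'e': 1
Scanning left to right for freq == 1:
  Position 0 ('d'): freq=3, skip
  Position 1 ('c'): freq=4, skip
  Position 2 ('b'): unique! => answer = 2

2


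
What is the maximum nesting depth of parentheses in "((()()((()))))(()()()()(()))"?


Input: "((()()((()))))(()()()()(()))"
Tracking depth:
  Position 0 '(': depth becomes 1
  Position 1 '(': depth becomes 2
  Position 2 '(': depth becomes 3
  Position 3 ')': depth becomes 2
  Position 4 '(': depth becomes 3
  Position 5 ')': depth becomes 2
  Position 6 '(': depth becomes 3
  Position 7 '(': depth becomes 4
  Position 8 '(': depth becomes 5
  Position 9 ')': depth becomes 4
  Position 10 ')': depth becomes 3
  Position 11 ')': depth becomes 2
  Position 12 ')': depth becomes 1
  Position 13 ')': depth becomes 0
  Position 14 '(': depth becomes 1
  Position 15 '(': depth becomes 2
  Position 16 ')': depth becomes 1
  Position 17 '(': depth becomes 2
  Position 18 ')': depth becomes 1
  Position 19 '(': depth becomes 2
  Position 20 ')': depth becomes 1
  Position 21 '(': depth becomes 2
  Position 22 ')': depth becomes 1
  Position 23 '(': depth becomes 2
  Position 24 '(': depth becomes 3
  Position 25 ')': depth becomes 2
  Position 26 ')': depth becomes 1
  Position 27 ')': depth becomes 0
Maximum depth reached: 5

5


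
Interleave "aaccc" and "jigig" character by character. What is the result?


Interleaving "aaccc" and "jigig":
  Position 0: 'a' from first, 'j' from second => "aj"
  Position 1: 'a' from first, 'i' from second => "ai"
  Position 2: 'c' from first, 'g' from second => "cg"
  Position 3: 'c' from first, 'i' from second => "ci"
  Position 4: 'c' from first, 'g' from second => "cg"
Result: ajaicgcicg

ajaicgcicg


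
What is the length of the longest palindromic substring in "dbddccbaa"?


Input: "dbddccbaa"
Checking substrings for palindromes:
  [0:3] "dbd" (len 3) => palindrome
  [2:4] "dd" (len 2) => palindrome
  [4:6] "cc" (len 2) => palindrome
  [7:9] "aa" (len 2) => palindrome
Longest palindromic substring: "dbd" with length 3

3


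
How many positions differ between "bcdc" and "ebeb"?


Comparing "bcdc" and "ebeb" position by position:
  Position 0: 'b' vs 'e' => DIFFER
  Position 1: 'c' vs 'b' => DIFFER
  Position 2: 'd' vs 'e' => DIFFER
  Position 3: 'c' vs 'b' => DIFFER
Positions that differ: 4

4


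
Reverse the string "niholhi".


Input: niholhi
Reading characters right to left:
  Position 6: 'i'
  Position 5: 'h'
  Position 4: 'l'
  Position 3: 'o'
  Position 2: 'h'
  Position 1: 'i'
  Position 0: 'n'
Reversed: ihlohin

ihlohin


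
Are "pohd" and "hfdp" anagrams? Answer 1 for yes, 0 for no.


Strings: "pohd", "hfdp"
Sorted first:  dhop
Sorted second: dfhp
Differ at position 1: 'h' vs 'f' => not anagrams

0


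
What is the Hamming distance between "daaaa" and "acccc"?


Comparing "daaaa" and "acccc" position by position:
  Position 0: 'd' vs 'a' => differ
  Position 1: 'a' vs 'c' => differ
  Position 2: 'a' vs 'c' => differ
  Position 3: 'a' vs 'c' => differ
  Position 4: 'a' vs 'c' => differ
Total differences (Hamming distance): 5

5


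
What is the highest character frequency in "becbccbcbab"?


Input: becbccbcbab
Character counts:
  'a': 1
  'b': 5
  'c': 4
  'e': 1
Maximum frequency: 5

5


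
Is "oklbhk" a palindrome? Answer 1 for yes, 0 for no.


Input: oklbhk
Reversed: khblko
  Compare pos 0 ('o') with pos 5 ('k'): MISMATCH
  Compare pos 1 ('k') with pos 4 ('h'): MISMATCH
  Compare pos 2 ('l') with pos 3 ('b'): MISMATCH
Result: not a palindrome

0


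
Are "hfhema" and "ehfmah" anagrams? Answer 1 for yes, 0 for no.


Strings: "hfhema", "ehfmah"
Sorted first:  aefhhm
Sorted second: aefhhm
Sorted forms match => anagrams

1


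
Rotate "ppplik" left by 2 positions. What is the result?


Input: "ppplik", rotate left by 2
First 2 characters: "pp"
Remaining characters: "plik"
Concatenate remaining + first: "plik" + "pp" = "plikpp"

plikpp


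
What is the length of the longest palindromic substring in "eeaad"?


Input: "eeaad"
Checking substrings for palindromes:
  [0:2] "ee" (len 2) => palindrome
  [2:4] "aa" (len 2) => palindrome
Longest palindromic substring: "ee" with length 2

2


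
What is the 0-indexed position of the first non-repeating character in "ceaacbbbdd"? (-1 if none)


Input: ceaacbbbdd
Character frequencies:
  'a': 2
  'b': 3
  'c': 2
  'd': 2
  'e': 1
Scanning left to right for freq == 1:
  Position 0 ('c'): freq=2, skip
  Position 1 ('e'): unique! => answer = 1

1


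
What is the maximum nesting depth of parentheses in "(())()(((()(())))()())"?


Input: "(())()(((()(())))()())"
Tracking depth:
  Position 0 '(': depth becomes 1
  Position 1 '(': depth becomes 2
  Position 2 ')': depth becomes 1
  Position 3 ')': depth becomes 0
  Position 4 '(': depth becomes 1
  Position 5 ')': depth becomes 0
  Position 6 '(': depth becomes 1
  Position 7 '(': depth becomes 2
  Position 8 '(': depth becomes 3
  Position 9 '(': depth becomes 4
  Position 10 ')': depth becomes 3
  Position 11 '(': depth becomes 4
  Position 12 '(': depth becomes 5
  Position 13 ')': depth becomes 4
  Position 14 ')': depth becomes 3
  Position 15 ')': depth becomes 2
  Position 16 ')': depth becomes 1
  Position 17 '(': depth becomes 2
  Position 18 ')': depth becomes 1
  Position 19 '(': depth becomes 2
  Position 20 ')': depth becomes 1
  Position 21 ')': depth becomes 0
Maximum depth reached: 5

5


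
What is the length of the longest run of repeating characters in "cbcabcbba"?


Input: "cbcabcbba"
Scanning for longest run:
  Position 1 ('b'): new char, reset run to 1
  Position 2 ('c'): new char, reset run to 1
  Position 3 ('a'): new char, reset run to 1
  Position 4 ('b'): new char, reset run to 1
  Position 5 ('c'): new char, reset run to 1
  Position 6 ('b'): new char, reset run to 1
  Position 7 ('b'): continues run of 'b', length=2
  Position 8 ('a'): new char, reset run to 1
Longest run: 'b' with length 2

2


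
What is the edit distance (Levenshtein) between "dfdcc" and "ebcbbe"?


Computing edit distance: "dfdcc" -> "ebcbbe"
DP table:
           e    b    c    b    b    e
      0    1    2    3    4    5    6
  d   1    1    2    3    4    5    6
  f   2    2    2    3    4    5    6
  d   3    3    3    3    4    5    6
  c   4    4    4    3    4    5    6
  c   5    5    5    4    4    5    6
Edit distance = dp[5][6] = 6

6


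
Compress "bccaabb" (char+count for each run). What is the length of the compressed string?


Input: bccaabb
Runs:
  'b' x 1 => "b1"
  'c' x 2 => "c2"
  'a' x 2 => "a2"
  'b' x 2 => "b2"
Compressed: "b1c2a2b2"
Compressed length: 8

8


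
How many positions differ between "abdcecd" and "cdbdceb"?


Comparing "abdcecd" and "cdbdceb" position by position:
  Position 0: 'a' vs 'c' => DIFFER
  Position 1: 'b' vs 'd' => DIFFER
  Position 2: 'd' vs 'b' => DIFFER
  Position 3: 'c' vs 'd' => DIFFER
  Position 4: 'e' vs 'c' => DIFFER
  Position 5: 'c' vs 'e' => DIFFER
  Position 6: 'd' vs 'b' => DIFFER
Positions that differ: 7

7


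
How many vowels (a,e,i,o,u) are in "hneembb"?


Input: hneembb
Checking each character:
  'h' at position 0: consonant
  'n' at position 1: consonant
  'e' at position 2: vowel (running total: 1)
  'e' at position 3: vowel (running total: 2)
  'm' at position 4: consonant
  'b' at position 5: consonant
  'b' at position 6: consonant
Total vowels: 2

2


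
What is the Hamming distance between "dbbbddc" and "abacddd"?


Comparing "dbbbddc" and "abacddd" position by position:
  Position 0: 'd' vs 'a' => differ
  Position 1: 'b' vs 'b' => same
  Position 2: 'b' vs 'a' => differ
  Position 3: 'b' vs 'c' => differ
  Position 4: 'd' vs 'd' => same
  Position 5: 'd' vs 'd' => same
  Position 6: 'c' vs 'd' => differ
Total differences (Hamming distance): 4

4


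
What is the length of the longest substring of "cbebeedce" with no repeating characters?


Input: "cbebeedce"
Sliding window (track last position of each char):
  Position 0 ('c'): window [0,0] length 1 -- new best
  Position 1 ('b'): window [0,1] length 2 -- new best
  Position 2 ('e'): window [0,2] length 3 -- new best
  Position 3 ('b'): repeat (last at 1), move window start to 2
  Position 3 ('b'): window [2,3] length 2
  Position 4 ('e'): repeat (last at 2), move window start to 3
  Position 4 ('e'): window [3,4] length 2
  Position 5 ('e'): repeat (last at 4), move window start to 5
  Position 5 ('e'): window [5,5] length 1
  Position 6 ('d'): window [5,6] length 2
  Position 7 ('c'): window [5,7] length 3
  Position 8 ('e'): repeat (last at 5), move window start to 6
  Position 8 ('e'): window [6,8] length 3
Longest substring with no repeats: "cbe" with length 3

3


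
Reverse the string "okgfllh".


Input: okgfllh
Reading characters right to left:
  Position 6: 'h'
  Position 5: 'l'
  Position 4: 'l'
  Position 3: 'f'
  Position 2: 'g'
  Position 1: 'k'
  Position 0: 'o'
Reversed: hllfgko

hllfgko


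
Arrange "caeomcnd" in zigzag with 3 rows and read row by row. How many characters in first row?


Zigzag "caeomcnd" into 3 rows:
Placing characters:
  'c' => row 0
  'a' => row 1
  'e' => row 2
  'o' => row 1
  'm' => row 0
  'c' => row 1
  'n' => row 2
  'd' => row 1
Rows:
  Row 0: "cm"
  Row 1: "aocd"
  Row 2: "en"
First row length: 2

2


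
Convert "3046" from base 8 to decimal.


Input: "3046" in base 8
Positional expansion:
  Digit '3' (value 3) x 8^3 = 1536
  Digit '0' (value 0) x 8^2 = 0
  Digit '4' (value 4) x 8^1 = 32
  Digit '6' (value 6) x 8^0 = 6
Sum = 1574

1574


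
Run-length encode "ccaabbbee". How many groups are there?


Input: ccaabbbee
Scanning for consecutive runs:
  Group 1: 'c' x 2 (positions 0-1)
  Group 2: 'a' x 2 (positions 2-3)
  Group 3: 'b' x 3 (positions 4-6)
  Group 4: 'e' x 2 (positions 7-8)
Total groups: 4

4


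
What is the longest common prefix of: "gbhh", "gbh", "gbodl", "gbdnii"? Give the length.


Words: gbhh, gbh, gbodl, gbdnii
  Position 0: all 'g' => match
  Position 1: all 'b' => match
  Position 2: ('h', 'h', 'o', 'd') => mismatch, stop
LCP = "gb" (length 2)

2


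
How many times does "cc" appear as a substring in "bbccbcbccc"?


Searching for "cc" in "bbccbcbccc"
Scanning each position:
  Position 0: "bb" => no
  Position 1: "bc" => no
  Position 2: "cc" => MATCH
  Position 3: "cb" => no
  Position 4: "bc" => no
  Position 5: "cb" => no
  Position 6: "bc" => no
  Position 7: "cc" => MATCH
  Position 8: "cc" => MATCH
Total occurrences: 3

3


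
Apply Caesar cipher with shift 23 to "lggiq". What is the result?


Caesar cipher: shift "lggiq" by 23
  'l' (pos 11) + 23 = pos 8 = 'i'
  'g' (pos 6) + 23 = pos 3 = 'd'
  'g' (pos 6) + 23 = pos 3 = 'd'
  'i' (pos 8) + 23 = pos 5 = 'f'
  'q' (pos 16) + 23 = pos 13 = 'n'
Result: iddfn

iddfn


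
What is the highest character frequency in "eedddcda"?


Input: eedddcda
Character counts:
  'a': 1
  'c': 1
  'd': 4
  'e': 2
Maximum frequency: 4

4


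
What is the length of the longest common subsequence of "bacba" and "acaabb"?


LCS of "bacba" and "acaabb"
DP table:
           a    c    a    a    b    b
      0    0    0    0    0    0    0
  b   0    0    0    0    0    1    1
  a   0    1    1    1    1    1    1
  c   0    1    2    2    2    2    2
  b   0    1    2    2    2    3    3
  a   0    1    2    3    3    3    3
LCS length = dp[5][6] = 3

3


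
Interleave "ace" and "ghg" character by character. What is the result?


Interleaving "ace" and "ghg":
  Position 0: 'a' from first, 'g' from second => "ag"
  Position 1: 'c' from first, 'h' from second => "ch"
  Position 2: 'e' from first, 'g' from second => "eg"
Result: agcheg

agcheg


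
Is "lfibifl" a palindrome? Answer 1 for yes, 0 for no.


Input: lfibifl
Reversed: lfibifl
  Compare pos 0 ('l') with pos 6 ('l'): match
  Compare pos 1 ('f') with pos 5 ('f'): match
  Compare pos 2 ('i') with pos 4 ('i'): match
Result: palindrome

1


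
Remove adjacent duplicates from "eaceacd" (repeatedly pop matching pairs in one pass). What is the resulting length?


Input: eaceacd
Stack-based adjacent duplicate removal:
  Read 'e': push. Stack: e
  Read 'a': push. Stack: ea
  Read 'c': push. Stack: eac
  Read 'e': push. Stack: eace
  Read 'a': push. Stack: eacea
  Read 'c': push. Stack: eaceac
  Read 'd': push. Stack: eaceacd
Final stack: "eaceacd" (length 7)

7


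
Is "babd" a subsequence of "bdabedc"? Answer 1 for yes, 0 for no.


Check if "babd" is a subsequence of "bdabedc"
Greedy scan:
  Position 0 ('b'): matches sub[0] = 'b'
  Position 1 ('d'): no match needed
  Position 2 ('a'): matches sub[1] = 'a'
  Position 3 ('b'): matches sub[2] = 'b'
  Position 4 ('e'): no match needed
  Position 5 ('d'): matches sub[3] = 'd'
  Position 6 ('c'): no match needed
All 4 characters matched => is a subsequence

1


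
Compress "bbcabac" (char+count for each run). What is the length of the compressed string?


Input: bbcabac
Runs:
  'b' x 2 => "b2"
  'c' x 1 => "c1"
  'a' x 1 => "a1"
  'b' x 1 => "b1"
  'a' x 1 => "a1"
  'c' x 1 => "c1"
Compressed: "b2c1a1b1a1c1"
Compressed length: 12

12


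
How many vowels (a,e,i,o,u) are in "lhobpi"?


Input: lhobpi
Checking each character:
  'l' at position 0: consonant
  'h' at position 1: consonant
  'o' at position 2: vowel (running total: 1)
  'b' at position 3: consonant
  'p' at position 4: consonant
  'i' at position 5: vowel (running total: 2)
Total vowels: 2

2


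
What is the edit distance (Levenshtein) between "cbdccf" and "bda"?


Computing edit distance: "cbdccf" -> "bda"
DP table:
           b    d    a
      0    1    2    3
  c   1    1    2    3
  b   2    1    2    3
  d   3    2    1    2
  c   4    3    2    2
  c   5    4    3    3
  f   6    5    4    4
Edit distance = dp[6][3] = 4

4


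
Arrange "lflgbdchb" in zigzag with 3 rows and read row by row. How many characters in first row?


Zigzag "lflgbdchb" into 3 rows:
Placing characters:
  'l' => row 0
  'f' => row 1
  'l' => row 2
  'g' => row 1
  'b' => row 0
  'd' => row 1
  'c' => row 2
  'h' => row 1
  'b' => row 0
Rows:
  Row 0: "lbb"
  Row 1: "fgdh"
  Row 2: "lc"
First row length: 3

3


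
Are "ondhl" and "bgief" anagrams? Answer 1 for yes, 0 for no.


Strings: "ondhl", "bgief"
Sorted first:  dhlno
Sorted second: befgi
Differ at position 0: 'd' vs 'b' => not anagrams

0


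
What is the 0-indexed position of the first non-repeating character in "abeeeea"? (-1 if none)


Input: abeeeea
Character frequencies:
  'a': 2
  'b': 1
  'e': 4
Scanning left to right for freq == 1:
  Position 0 ('a'): freq=2, skip
  Position 1 ('b'): unique! => answer = 1

1


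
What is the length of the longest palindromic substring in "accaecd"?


Input: "accaecd"
Checking substrings for palindromes:
  [0:4] "acca" (len 4) => palindrome
  [1:3] "cc" (len 2) => palindrome
Longest palindromic substring: "acca" with length 4

4


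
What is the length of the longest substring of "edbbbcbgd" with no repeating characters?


Input: "edbbbcbgd"
Sliding window (track last position of each char):
  Position 0 ('e'): window [0,0] length 1 -- new best
  Position 1 ('d'): window [0,1] length 2 -- new best
  Position 2 ('b'): window [0,2] length 3 -- new best
  Position 3 ('b'): repeat (last at 2), move window start to 3
  Position 3 ('b'): window [3,3] length 1
  Position 4 ('b'): repeat (last at 3), move window start to 4
  Position 4 ('b'): window [4,4] length 1
  Position 5 ('c'): window [4,5] length 2
  Position 6 ('b'): repeat (last at 4), move window start to 5
  Position 6 ('b'): window [5,6] length 2
  Position 7 ('g'): window [5,7] length 3
  Position 8 ('d'): window [5,8] length 4 -- new best
Longest substring with no repeats: "cbgd" with length 4

4


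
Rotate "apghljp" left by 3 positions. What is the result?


Input: "apghljp", rotate left by 3
First 3 characters: "apg"
Remaining characters: "hljp"
Concatenate remaining + first: "hljp" + "apg" = "hljpapg"

hljpapg


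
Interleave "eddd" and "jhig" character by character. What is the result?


Interleaving "eddd" and "jhig":
  Position 0: 'e' from first, 'j' from second => "ej"
  Position 1: 'd' from first, 'h' from second => "dh"
  Position 2: 'd' from first, 'i' from second => "di"
  Position 3: 'd' from first, 'g' from second => "dg"
Result: ejdhdidg

ejdhdidg


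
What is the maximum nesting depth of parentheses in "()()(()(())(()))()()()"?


Input: "()()(()(())(()))()()()"
Tracking depth:
  Position 0 '(': depth becomes 1
  Position 1 ')': depth becomes 0
  Position 2 '(': depth becomes 1
  Position 3 ')': depth becomes 0
  Position 4 '(': depth becomes 1
  Position 5 '(': depth becomes 2
  Position 6 ')': depth becomes 1
  Position 7 '(': depth becomes 2
  Position 8 '(': depth becomes 3
  Position 9 ')': depth becomes 2
  Position 10 ')': depth becomes 1
  Position 11 '(': depth becomes 2
  Position 12 '(': depth becomes 3
  Position 13 ')': depth becomes 2
  Position 14 ')': depth becomes 1
  Position 15 ')': depth becomes 0
  Position 16 '(': depth becomes 1
  Position 17 ')': depth becomes 0
  Position 18 '(': depth becomes 1
  Position 19 ')': depth becomes 0
  Position 20 '(': depth becomes 1
  Position 21 ')': depth becomes 0
Maximum depth reached: 3

3


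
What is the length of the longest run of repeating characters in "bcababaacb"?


Input: "bcababaacb"
Scanning for longest run:
  Position 1 ('c'): new char, reset run to 1
  Position 2 ('a'): new char, reset run to 1
  Position 3 ('b'): new char, reset run to 1
  Position 4 ('a'): new char, reset run to 1
  Position 5 ('b'): new char, reset run to 1
  Position 6 ('a'): new char, reset run to 1
  Position 7 ('a'): continues run of 'a', length=2
  Position 8 ('c'): new char, reset run to 1
  Position 9 ('b'): new char, reset run to 1
Longest run: 'a' with length 2

2


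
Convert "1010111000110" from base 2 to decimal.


Input: "1010111000110" in base 2
Positional expansion:
  Digit '1' (value 1) x 2^12 = 4096
  Digit '0' (value 0) x 2^11 = 0
  Digit '1' (value 1) x 2^10 = 1024
  Digit '0' (value 0) x 2^9 = 0
  Digit '1' (value 1) x 2^8 = 256
  Digit '1' (value 1) x 2^7 = 128
  Digit '1' (value 1) x 2^6 = 64
  Digit '0' (value 0) x 2^5 = 0
  Digit '0' (value 0) x 2^4 = 0
  Digit '0' (value 0) x 2^3 = 0
  Digit '1' (value 1) x 2^2 = 4
  Digit '1' (value 1) x 2^1 = 2
  Digit '0' (value 0) x 2^0 = 0
Sum = 5574

5574


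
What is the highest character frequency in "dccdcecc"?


Input: dccdcecc
Character counts:
  'c': 5
  'd': 2
  'e': 1
Maximum frequency: 5

5


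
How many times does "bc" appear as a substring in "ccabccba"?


Searching for "bc" in "ccabccba"
Scanning each position:
  Position 0: "cc" => no
  Position 1: "ca" => no
  Position 2: "ab" => no
  Position 3: "bc" => MATCH
  Position 4: "cc" => no
  Position 5: "cb" => no
  Position 6: "ba" => no
Total occurrences: 1

1


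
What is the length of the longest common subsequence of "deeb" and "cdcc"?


LCS of "deeb" and "cdcc"
DP table:
           c    d    c    c
      0    0    0    0    0
  d   0    0    1    1    1
  e   0    0    1    1    1
  e   0    0    1    1    1
  b   0    0    1    1    1
LCS length = dp[4][4] = 1

1


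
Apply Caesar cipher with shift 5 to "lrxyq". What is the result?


Caesar cipher: shift "lrxyq" by 5
  'l' (pos 11) + 5 = pos 16 = 'q'
  'r' (pos 17) + 5 = pos 22 = 'w'
  'x' (pos 23) + 5 = pos 2 = 'c'
  'y' (pos 24) + 5 = pos 3 = 'd'
  'q' (pos 16) + 5 = pos 21 = 'v'
Result: qwcdv

qwcdv


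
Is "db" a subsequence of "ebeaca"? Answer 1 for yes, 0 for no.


Check if "db" is a subsequence of "ebeaca"
Greedy scan:
  Position 0 ('e'): no match needed
  Position 1 ('b'): no match needed
  Position 2 ('e'): no match needed
  Position 3 ('a'): no match needed
  Position 4 ('c'): no match needed
  Position 5 ('a'): no match needed
Only matched 0/2 characters => not a subsequence

0


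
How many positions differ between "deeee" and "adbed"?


Comparing "deeee" and "adbed" position by position:
  Position 0: 'd' vs 'a' => DIFFER
  Position 1: 'e' vs 'd' => DIFFER
  Position 2: 'e' vs 'b' => DIFFER
  Position 3: 'e' vs 'e' => same
  Position 4: 'e' vs 'd' => DIFFER
Positions that differ: 4

4


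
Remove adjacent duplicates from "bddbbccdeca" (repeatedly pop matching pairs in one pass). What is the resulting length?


Input: bddbbccdeca
Stack-based adjacent duplicate removal:
  Read 'b': push. Stack: b
  Read 'd': push. Stack: bd
  Read 'd': matches stack top 'd' => pop. Stack: b
  Read 'b': matches stack top 'b' => pop. Stack: (empty)
  Read 'b': push. Stack: b
  Read 'c': push. Stack: bc
  Read 'c': matches stack top 'c' => pop. Stack: b
  Read 'd': push. Stack: bd
  Read 'e': push. Stack: bde
  Read 'c': push. Stack: bdec
  Read 'a': push. Stack: bdeca
Final stack: "bdeca" (length 5)

5


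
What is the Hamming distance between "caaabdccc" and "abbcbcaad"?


Comparing "caaabdccc" and "abbcbcaad" position by position:
  Position 0: 'c' vs 'a' => differ
  Position 1: 'a' vs 'b' => differ
  Position 2: 'a' vs 'b' => differ
  Position 3: 'a' vs 'c' => differ
  Position 4: 'b' vs 'b' => same
  Position 5: 'd' vs 'c' => differ
  Position 6: 'c' vs 'a' => differ
  Position 7: 'c' vs 'a' => differ
  Position 8: 'c' vs 'd' => differ
Total differences (Hamming distance): 8

8


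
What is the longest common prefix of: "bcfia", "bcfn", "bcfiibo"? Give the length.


Words: bcfia, bcfn, bcfiibo
  Position 0: all 'b' => match
  Position 1: all 'c' => match
  Position 2: all 'f' => match
  Position 3: ('i', 'n', 'i') => mismatch, stop
LCP = "bcf" (length 3)

3


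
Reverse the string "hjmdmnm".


Input: hjmdmnm
Reading characters right to left:
  Position 6: 'm'
  Position 5: 'n'
  Position 4: 'm'
  Position 3: 'd'
  Position 2: 'm'
  Position 1: 'j'
  Position 0: 'h'
Reversed: mnmdmjh

mnmdmjh


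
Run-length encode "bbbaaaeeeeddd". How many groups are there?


Input: bbbaaaeeeeddd
Scanning for consecutive runs:
  Group 1: 'b' x 3 (positions 0-2)
  Group 2: 'a' x 3 (positions 3-5)
  Group 3: 'e' x 4 (positions 6-9)
  Group 4: 'd' x 3 (positions 10-12)
Total groups: 4

4


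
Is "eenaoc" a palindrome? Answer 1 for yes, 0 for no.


Input: eenaoc
Reversed: coanee
  Compare pos 0 ('e') with pos 5 ('c'): MISMATCH
  Compare pos 1 ('e') with pos 4 ('o'): MISMATCH
  Compare pos 2 ('n') with pos 3 ('a'): MISMATCH
Result: not a palindrome

0


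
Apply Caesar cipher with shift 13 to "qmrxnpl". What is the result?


Caesar cipher: shift "qmrxnpl" by 13
  'q' (pos 16) + 13 = pos 3 = 'd'
  'm' (pos 12) + 13 = pos 25 = 'z'
  'r' (pos 17) + 13 = pos 4 = 'e'
  'x' (pos 23) + 13 = pos 10 = 'k'
  'n' (pos 13) + 13 = pos 0 = 'a'
  'p' (pos 15) + 13 = pos 2 = 'c'
  'l' (pos 11) + 13 = pos 24 = 'y'
Result: dzekacy

dzekacy


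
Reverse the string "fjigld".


Input: fjigld
Reading characters right to left:
  Position 5: 'd'
  Position 4: 'l'
  Position 3: 'g'
  Position 2: 'i'
  Position 1: 'j'
  Position 0: 'f'
Reversed: dlgijf

dlgijf


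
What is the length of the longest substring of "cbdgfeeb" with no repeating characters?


Input: "cbdgfeeb"
Sliding window (track last position of each char):
  Position 0 ('c'): window [0,0] length 1 -- new best
  Position 1 ('b'): window [0,1] length 2 -- new best
  Position 2 ('d'): window [0,2] length 3 -- new best
  Position 3 ('g'): window [0,3] length 4 -- new best
  Position 4 ('f'): window [0,4] length 5 -- new best
  Position 5 ('e'): window [0,5] length 6 -- new best
  Position 6 ('e'): repeat (last at 5), move window start to 6
  Position 6 ('e'): window [6,6] length 1
  Position 7 ('b'): window [6,7] length 2
Longest substring with no repeats: "cbdgfe" with length 6

6


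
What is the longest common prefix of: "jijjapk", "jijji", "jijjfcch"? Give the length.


Words: jijjapk, jijji, jijjfcch
  Position 0: all 'j' => match
  Position 1: all 'i' => match
  Position 2: all 'j' => match
  Position 3: all 'j' => match
  Position 4: ('a', 'i', 'f') => mismatch, stop
LCP = "jijj" (length 4)

4


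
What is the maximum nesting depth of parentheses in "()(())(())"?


Input: "()(())(())"
Tracking depth:
  Position 0 '(': depth becomes 1
  Position 1 ')': depth becomes 0
  Position 2 '(': depth becomes 1
  Position 3 '(': depth becomes 2
  Position 4 ')': depth becomes 1
  Position 5 ')': depth becomes 0
  Position 6 '(': depth becomes 1
  Position 7 '(': depth becomes 2
  Position 8 ')': depth becomes 1
  Position 9 ')': depth becomes 0
Maximum depth reached: 2

2


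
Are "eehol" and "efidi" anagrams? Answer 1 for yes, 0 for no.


Strings: "eehol", "efidi"
Sorted first:  eehlo
Sorted second: defii
Differ at position 0: 'e' vs 'd' => not anagrams

0


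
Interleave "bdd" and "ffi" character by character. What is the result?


Interleaving "bdd" and "ffi":
  Position 0: 'b' from first, 'f' from second => "bf"
  Position 1: 'd' from first, 'f' from second => "df"
  Position 2: 'd' from first, 'i' from second => "di"
Result: bfdfdi

bfdfdi


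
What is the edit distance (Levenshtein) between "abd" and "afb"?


Computing edit distance: "abd" -> "afb"
DP table:
           a    f    b
      0    1    2    3
  a   1    0    1    2
  b   2    1    1    1
  d   3    2    2    2
Edit distance = dp[3][3] = 2

2


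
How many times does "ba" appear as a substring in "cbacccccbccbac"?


Searching for "ba" in "cbacccccbccbac"
Scanning each position:
  Position 0: "cb" => no
  Position 1: "ba" => MATCH
  Position 2: "ac" => no
  Position 3: "cc" => no
  Position 4: "cc" => no
  Position 5: "cc" => no
  Position 6: "cc" => no
  Position 7: "cb" => no
  Position 8: "bc" => no
  Position 9: "cc" => no
  Position 10: "cb" => no
  Position 11: "ba" => MATCH
  Position 12: "ac" => no
Total occurrences: 2

2


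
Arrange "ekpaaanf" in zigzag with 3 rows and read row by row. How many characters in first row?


Zigzag "ekpaaanf" into 3 rows:
Placing characters:
  'e' => row 0
  'k' => row 1
  'p' => row 2
  'a' => row 1
  'a' => row 0
  'a' => row 1
  'n' => row 2
  'f' => row 1
Rows:
  Row 0: "ea"
  Row 1: "kaaf"
  Row 2: "pn"
First row length: 2

2


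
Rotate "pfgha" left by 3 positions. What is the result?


Input: "pfgha", rotate left by 3
First 3 characters: "pfg"
Remaining characters: "ha"
Concatenate remaining + first: "ha" + "pfg" = "hapfg"

hapfg


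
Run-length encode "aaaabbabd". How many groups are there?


Input: aaaabbabd
Scanning for consecutive runs:
  Group 1: 'a' x 4 (positions 0-3)
  Group 2: 'b' x 2 (positions 4-5)
  Group 3: 'a' x 1 (positions 6-6)
  Group 4: 'b' x 1 (positions 7-7)
  Group 5: 'd' x 1 (positions 8-8)
Total groups: 5

5


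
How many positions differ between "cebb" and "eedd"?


Comparing "cebb" and "eedd" position by position:
  Position 0: 'c' vs 'e' => DIFFER
  Position 1: 'e' vs 'e' => same
  Position 2: 'b' vs 'd' => DIFFER
  Position 3: 'b' vs 'd' => DIFFER
Positions that differ: 3

3
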